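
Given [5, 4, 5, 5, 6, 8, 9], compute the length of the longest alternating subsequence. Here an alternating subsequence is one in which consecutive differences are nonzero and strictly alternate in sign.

A longest alternating subsequence is 5, 4, 5 (positions 1,2,3); its 2 consecutive differences strictly alternate in sign, and length 3 is optimal.

3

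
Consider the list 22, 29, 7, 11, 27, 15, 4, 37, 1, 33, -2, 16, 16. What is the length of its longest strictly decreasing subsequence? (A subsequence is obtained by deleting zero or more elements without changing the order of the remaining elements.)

Let dp[i] be the longest decreasing subsequence ending at position i. Then dp = [1, 1, 2, 2, 2, 3, 4, 1, 5, 2, 6, 3, 3].
The maximum is 6; one witness is 29, 27, 15, 4, 1, -2 at positions 2,5,6,7,9,11.

6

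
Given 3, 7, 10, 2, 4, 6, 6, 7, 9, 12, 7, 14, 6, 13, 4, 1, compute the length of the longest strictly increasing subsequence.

7

Scanning left to right, the best length ending at each element is: 3→1, 7→2, 10→3, 2→1, 4→2, 6→3, 6→3, 7→4, 9→5, 12→6, 7→4, 14→7, 6→3, 13→7, 4→2, 1→1.
So the longest increasing subsequence has length 7, e.g. 3, 4, 6, 7, 9, 12, 14.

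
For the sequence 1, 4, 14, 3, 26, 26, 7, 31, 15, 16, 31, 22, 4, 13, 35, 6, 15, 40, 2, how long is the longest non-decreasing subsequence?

9

One longest non-decreasing subsequence is 1, 4, 14, 26, 26, 31, 31, 35, 40 (positions 1,2,3,5,6,8,11,15,18), of length 9; no longer one exists.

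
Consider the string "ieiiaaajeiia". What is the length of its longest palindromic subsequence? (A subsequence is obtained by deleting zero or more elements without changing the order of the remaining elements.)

One longest palindromic subsequence is iiaaaii (positions 3,4,5,6,7,10,11); it reads the same forward and backward, and the interval DP gives dp[1][12] = 7.

7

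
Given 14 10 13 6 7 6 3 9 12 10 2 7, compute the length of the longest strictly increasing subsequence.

4

Scanning left to right, the best length ending at each element is: 14→1, 10→1, 13→2, 6→1, 7→2, 6→1, 3→1, 9→3, 12→4, 10→4, 2→1, 7→2.
So the longest increasing subsequence has length 4, e.g. 6, 7, 9, 12.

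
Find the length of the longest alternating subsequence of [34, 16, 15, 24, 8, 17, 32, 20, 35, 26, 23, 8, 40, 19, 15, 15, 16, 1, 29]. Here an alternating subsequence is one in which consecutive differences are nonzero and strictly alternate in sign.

13

A longest alternating subsequence is 34, 16, 24, 8, 32, 20, 35, 26, 40, 15, 16, 1, 29 (positions 1,2,4,5,7,8,9,10,13,15,17,18,19); its 12 consecutive differences strictly alternate in sign, and length 13 is optimal.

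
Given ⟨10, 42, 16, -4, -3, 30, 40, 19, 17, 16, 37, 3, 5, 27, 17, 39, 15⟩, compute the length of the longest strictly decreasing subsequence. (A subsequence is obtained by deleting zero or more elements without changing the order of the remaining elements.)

6

Let dp[i] be the longest decreasing subsequence ending at position i. Then dp = [1, 1, 2, 3, 3, 2, 2, 3, 4, 5, 3, 6, 6, 4, 5, 3, 6].
The maximum is 6; one witness is 42, 30, 19, 17, 16, 3 at positions 2,6,8,9,10,12.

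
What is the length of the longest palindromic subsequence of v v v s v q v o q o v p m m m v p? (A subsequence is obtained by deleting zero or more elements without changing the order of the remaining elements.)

One longest palindromic subsequence is vvoqovv (positions 5,7,8,9,10,11,16); it reads the same forward and backward, and the interval DP gives dp[1][17] = 7.

7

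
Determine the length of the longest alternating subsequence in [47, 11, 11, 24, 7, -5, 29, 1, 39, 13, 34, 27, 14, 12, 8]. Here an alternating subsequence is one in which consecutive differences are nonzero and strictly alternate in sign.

Track the best alternating length ending on an up-step vs a down-step at each position: up/down = 1/1, 1/2, 1/2, 3/2, 1/4, 1/4, 5/2, 5/6, 7/2, 7/8, 9/8, 9/10, 9/10, 7/10, 7/10.
The maximum over both is 10; one such subsequence is 47, 11, 24, 7, 29, 1, 39, 13, 34, 27.

10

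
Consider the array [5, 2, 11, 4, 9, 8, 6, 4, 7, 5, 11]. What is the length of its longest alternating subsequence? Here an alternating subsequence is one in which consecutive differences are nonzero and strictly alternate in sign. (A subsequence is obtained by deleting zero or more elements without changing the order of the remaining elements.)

9

Track the best alternating length ending on an up-step vs a down-step at each position: up/down = 1/1, 1/2, 3/1, 3/4, 5/4, 5/6, 5/6, 3/6, 7/6, 7/8, 9/1.
The maximum over both is 9; one such subsequence is 5, 2, 11, 4, 9, 6, 7, 5, 11.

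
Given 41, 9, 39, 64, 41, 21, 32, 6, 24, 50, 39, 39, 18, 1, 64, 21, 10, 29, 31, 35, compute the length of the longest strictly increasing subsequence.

6

One longest increasing subsequence is 9, 21, 24, 29, 31, 35 (positions 2,6,9,18,19,20), of length 6; no longer one exists.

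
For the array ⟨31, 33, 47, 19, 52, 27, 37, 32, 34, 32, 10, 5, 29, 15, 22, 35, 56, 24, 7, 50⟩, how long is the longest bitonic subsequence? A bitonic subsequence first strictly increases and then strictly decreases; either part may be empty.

10

One longest bitonic subsequence is 31, 33, 47, 52, 37, 34, 32, 29, 24, 7 (positions 1,2,3,5,7,9,10,13,18,19): it rises to 52 then falls. Length 10 is optimal.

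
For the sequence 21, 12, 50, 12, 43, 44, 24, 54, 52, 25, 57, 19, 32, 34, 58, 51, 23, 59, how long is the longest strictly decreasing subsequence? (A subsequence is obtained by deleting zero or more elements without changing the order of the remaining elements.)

4

One longest decreasing subsequence is 50, 43, 24, 19 (positions 3,5,7,12), of length 4; no longer one exists.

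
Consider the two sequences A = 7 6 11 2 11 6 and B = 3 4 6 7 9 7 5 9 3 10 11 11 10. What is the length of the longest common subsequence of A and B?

3

Backtracking the LCS table gives one alignment: 7 (A1,B6) → 11 (A3,B11) → 11 (A5,B12).
So the longest common subsequence has length 3.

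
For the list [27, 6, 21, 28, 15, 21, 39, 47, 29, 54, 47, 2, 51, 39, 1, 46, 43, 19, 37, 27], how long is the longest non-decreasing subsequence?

Let dp[i] be the longest non-decreasing subsequence ending at position i. Then dp = [1, 1, 2, 3, 2, 3, 4, 5, 4, 6, 6, 1, 7, 5, 1, 6, 6, 3, 5, 4].
The maximum is 7; one witness is 6, 21, 28, 39, 47, 47, 51 at positions 2,3,4,7,8,11,13.

7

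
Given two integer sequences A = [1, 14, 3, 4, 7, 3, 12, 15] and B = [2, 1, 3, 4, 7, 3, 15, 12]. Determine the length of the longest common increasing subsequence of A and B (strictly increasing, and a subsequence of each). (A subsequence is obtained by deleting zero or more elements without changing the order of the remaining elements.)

5

A longest common strictly increasing subsequence is 1, 3, 4, 7, 15 (length 5); it appears in order in both A and B, and no longer such subsequence exists.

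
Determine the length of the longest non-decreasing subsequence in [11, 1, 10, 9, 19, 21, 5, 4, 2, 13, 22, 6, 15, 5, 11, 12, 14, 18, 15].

7

Let dp[i] be the longest non-decreasing subsequence ending at position i. Then dp = [1, 1, 2, 2, 3, 4, 2, 2, 2, 3, 5, 3, 4, 3, 4, 5, 6, 7, 7].
The maximum is 7; one witness is 1, 5, 6, 11, 12, 14, 18 at positions 2,7,12,15,16,17,18.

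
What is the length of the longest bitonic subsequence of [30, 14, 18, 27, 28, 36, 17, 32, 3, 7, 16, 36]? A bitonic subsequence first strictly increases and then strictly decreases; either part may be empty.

7

Let inc[i] be the LIS ending at i and dec[i] the longest strictly decreasing subsequence starting at i. inc = [1, 1, 2, 3, 4, 5, 2, 5, 1, 2, 3, 6], dec = [4, 2, 3, 3, 3, 3, 2, 2, 1, 1, 1, 1].
max_i inc[i]+dec[i]−1 = 7, with one witness 14, 18, 27, 28, 36, 32, 16.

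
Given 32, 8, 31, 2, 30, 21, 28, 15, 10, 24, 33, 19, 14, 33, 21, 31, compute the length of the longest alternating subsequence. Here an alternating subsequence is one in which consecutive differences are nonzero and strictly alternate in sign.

13

A longest alternating subsequence is 32, 8, 31, 2, 30, 21, 28, 15, 24, 19, 33, 21, 31 (positions 1,2,3,4,5,6,7,8,10,12,14,15,16); its 12 consecutive differences strictly alternate in sign, and length 13 is optimal.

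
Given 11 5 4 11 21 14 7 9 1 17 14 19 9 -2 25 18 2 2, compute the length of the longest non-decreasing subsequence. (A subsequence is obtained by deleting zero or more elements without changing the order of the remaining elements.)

Let dp[i] be the longest non-decreasing subsequence ending at position i. Then dp = [1, 1, 1, 2, 3, 3, 2, 3, 1, 4, 4, 5, 4, 1, 6, 5, 2, 3].
The maximum is 6; one witness is 11, 11, 14, 17, 19, 25 at positions 1,4,6,10,12,15.

6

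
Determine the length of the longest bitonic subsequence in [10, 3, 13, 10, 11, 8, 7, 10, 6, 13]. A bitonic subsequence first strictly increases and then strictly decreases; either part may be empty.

One longest bitonic subsequence is 10, 13, 11, 8, 7, 6 (positions 1,3,5,6,7,9): it rises to 13 then falls. Length 6 is optimal.

6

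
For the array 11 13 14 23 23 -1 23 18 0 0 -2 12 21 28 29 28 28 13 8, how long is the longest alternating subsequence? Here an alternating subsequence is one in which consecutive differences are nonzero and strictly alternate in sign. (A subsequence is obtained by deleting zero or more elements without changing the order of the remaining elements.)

7

A longest alternating subsequence is 11, 13, -1, 23, 18, 29, 28 (positions 1,2,6,7,8,15,16); its 6 consecutive differences strictly alternate in sign, and length 7 is optimal.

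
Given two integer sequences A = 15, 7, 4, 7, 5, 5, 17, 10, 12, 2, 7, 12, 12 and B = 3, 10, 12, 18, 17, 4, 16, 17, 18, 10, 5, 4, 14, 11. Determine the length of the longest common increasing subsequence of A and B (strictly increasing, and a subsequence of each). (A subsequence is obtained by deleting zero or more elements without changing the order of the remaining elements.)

A longest common strictly increasing subsequence is 10, 12 (length 2); it appears in order in both A and B, and no longer such subsequence exists.

2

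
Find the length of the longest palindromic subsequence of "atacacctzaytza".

One longest palindromic subsequence is atacccata (positions 1,2,3,4,6,7,10,12,14); it reads the same forward and backward, and the interval DP gives dp[1][14] = 9.

9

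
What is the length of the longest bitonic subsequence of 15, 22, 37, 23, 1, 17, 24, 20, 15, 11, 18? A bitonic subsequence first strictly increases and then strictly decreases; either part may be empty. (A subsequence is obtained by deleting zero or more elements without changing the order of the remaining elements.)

7

Let inc[i] be the LIS ending at i and dec[i] the longest strictly decreasing subsequence starting at i. inc = [1, 2, 3, 3, 1, 2, 4, 3, 2, 2, 3], dec = [2, 4, 5, 4, 1, 3, 4, 3, 2, 1, 1].
max_i inc[i]+dec[i]−1 = 7, with one witness 15, 22, 37, 24, 20, 15, 11.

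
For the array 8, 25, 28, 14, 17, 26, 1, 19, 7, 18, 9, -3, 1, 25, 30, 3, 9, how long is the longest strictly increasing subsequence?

6

Scanning left to right, the best length ending at each element is: 8→1, 25→2, 28→3, 14→2, 17→3, 26→4, 1→1, 19→4, 7→2, 18→4, 9→3, -3→1, 1→2, 25→5, 30→6, 3→3, 9→4.
So the longest increasing subsequence has length 6, e.g. 8, 14, 17, 19, 25, 30.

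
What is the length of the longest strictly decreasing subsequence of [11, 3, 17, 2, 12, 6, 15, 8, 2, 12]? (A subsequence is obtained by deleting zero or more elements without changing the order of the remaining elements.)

4

Let dp[i] be the longest decreasing subsequence ending at position i. Then dp = [1, 2, 1, 3, 2, 3, 2, 3, 4, 3].
The maximum is 4; one witness is 17, 12, 6, 2 at positions 3,5,6,9.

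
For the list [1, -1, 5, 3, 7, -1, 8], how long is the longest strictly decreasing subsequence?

3

Let dp[i] be the longest decreasing subsequence ending at position i. Then dp = [1, 2, 1, 2, 1, 3, 1].
The maximum is 3; one witness is 5, 3, -1 at positions 3,4,6.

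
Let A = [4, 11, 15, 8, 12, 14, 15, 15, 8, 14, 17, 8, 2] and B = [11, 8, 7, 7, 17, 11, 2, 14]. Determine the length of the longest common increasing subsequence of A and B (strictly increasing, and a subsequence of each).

A longest common strictly increasing subsequence is 11, 17 (length 2); it appears in order in both A and B, and no longer such subsequence exists.

2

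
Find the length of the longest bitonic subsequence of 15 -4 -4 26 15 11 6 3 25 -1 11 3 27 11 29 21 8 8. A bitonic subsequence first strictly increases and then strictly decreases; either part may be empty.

7

One longest bitonic subsequence is 15, 26, 15, 11, 6, 3, -1 (positions 1,4,5,6,7,8,10): it rises to 26 then falls. Length 7 is optimal.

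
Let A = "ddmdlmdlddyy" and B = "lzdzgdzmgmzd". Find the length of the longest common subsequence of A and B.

Backtracking the LCS table gives one alignment: d (A1,B3) → d (A2,B6) → m (A3,B8) → m (A6,B10) → d (A10,B12).
So the longest common subsequence has length 5.

5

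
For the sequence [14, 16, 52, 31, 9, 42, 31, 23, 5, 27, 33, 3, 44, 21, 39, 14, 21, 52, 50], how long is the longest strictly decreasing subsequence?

6

Let dp[i] be the longest decreasing subsequence ending at position i. Then dp = [1, 1, 1, 2, 3, 2, 3, 4, 5, 4, 3, 6, 2, 5, 3, 6, 5, 1, 2].
The maximum is 6; one witness is 52, 42, 31, 23, 5, 3 at positions 3,6,7,8,9,12.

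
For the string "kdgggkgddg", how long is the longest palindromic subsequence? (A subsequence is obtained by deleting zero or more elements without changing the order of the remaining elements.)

6

One longest palindromic subsequence is dggggd (positions 2,3,4,5,7,9); it reads the same forward and backward, and the interval DP gives dp[1][10] = 6.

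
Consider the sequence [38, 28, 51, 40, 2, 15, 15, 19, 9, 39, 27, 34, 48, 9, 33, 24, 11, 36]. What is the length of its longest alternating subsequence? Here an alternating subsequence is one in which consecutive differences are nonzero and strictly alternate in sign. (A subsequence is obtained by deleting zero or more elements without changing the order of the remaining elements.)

Track the best alternating length ending on an up-step vs a down-step at each position: up/down = 1/1, 1/2, 3/1, 3/4, 1/4, 5/4, 5/4, 5/4, 5/6, 7/4, 7/8, 9/8, 9/4, 5/10, 11/10, 11/12, 11/12, 13/10.
The maximum over both is 13; one such subsequence is 38, 28, 51, 2, 15, 9, 39, 27, 34, 9, 33, 24, 36.

13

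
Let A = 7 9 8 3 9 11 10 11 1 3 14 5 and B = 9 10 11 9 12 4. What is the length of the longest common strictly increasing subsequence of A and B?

3

A longest common strictly increasing subsequence is 9, 10, 11 (length 3); it appears in order in both A and B, and no longer such subsequence exists.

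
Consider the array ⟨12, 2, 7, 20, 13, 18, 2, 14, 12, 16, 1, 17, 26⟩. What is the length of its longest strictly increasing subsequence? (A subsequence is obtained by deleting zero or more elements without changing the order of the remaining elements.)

One longest increasing subsequence is 2, 7, 13, 14, 16, 17, 26 (positions 2,3,5,8,10,12,13), of length 7; no longer one exists.

7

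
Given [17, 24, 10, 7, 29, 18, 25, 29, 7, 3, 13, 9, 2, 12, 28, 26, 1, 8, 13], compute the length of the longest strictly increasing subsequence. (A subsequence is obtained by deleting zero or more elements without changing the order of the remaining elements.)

Scanning left to right, the best length ending at each element is: 17→1, 24→2, 10→1, 7→1, 29→3, 18→2, 25→3, 29→4, 7→1, 3→1, 13→2, 9→2, 2→1, 12→3, 28→4, 26→4, 1→1, 8→2, 13→4.
So the longest increasing subsequence has length 4, e.g. 17, 24, 25, 29.

4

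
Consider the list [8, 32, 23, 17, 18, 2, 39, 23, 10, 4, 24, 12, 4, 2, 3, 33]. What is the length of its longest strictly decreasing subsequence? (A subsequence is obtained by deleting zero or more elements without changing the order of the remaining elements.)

6

Let dp[i] be the longest decreasing subsequence ending at position i. Then dp = [1, 1, 2, 3, 3, 4, 1, 2, 4, 5, 2, 4, 5, 6, 6, 2].
The maximum is 6; one witness is 32, 23, 17, 10, 4, 2 at positions 2,3,4,9,10,14.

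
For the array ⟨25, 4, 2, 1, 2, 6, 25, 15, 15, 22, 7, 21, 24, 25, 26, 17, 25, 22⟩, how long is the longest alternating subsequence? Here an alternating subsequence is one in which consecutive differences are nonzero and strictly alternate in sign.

10

A longest alternating subsequence is 25, 4, 25, 15, 22, 7, 21, 17, 25, 22 (positions 1,2,7,8,10,11,12,16,17,18); its 9 consecutive differences strictly alternate in sign, and length 10 is optimal.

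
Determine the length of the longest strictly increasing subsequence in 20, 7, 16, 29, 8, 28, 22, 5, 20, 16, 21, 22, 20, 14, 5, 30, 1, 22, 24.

6

Let dp[i] be the longest increasing subsequence ending at position i. Then dp = [1, 1, 2, 3, 2, 3, 3, 1, 3, 3, 4, 5, 4, 3, 1, 6, 1, 5, 6].
The maximum is 6; one witness is 7, 16, 20, 21, 22, 30 at positions 2,3,9,11,12,16.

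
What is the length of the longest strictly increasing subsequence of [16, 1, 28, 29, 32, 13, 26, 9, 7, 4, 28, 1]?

4

One longest increasing subsequence is 16, 28, 29, 32 (positions 1,3,4,5), of length 4; no longer one exists.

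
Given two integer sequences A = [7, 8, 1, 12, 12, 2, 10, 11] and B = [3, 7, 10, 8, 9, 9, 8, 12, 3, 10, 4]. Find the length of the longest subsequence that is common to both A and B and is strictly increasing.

3

A longest common strictly increasing subsequence is 7, 8, 12 (length 3); it appears in order in both A and B, and no longer such subsequence exists.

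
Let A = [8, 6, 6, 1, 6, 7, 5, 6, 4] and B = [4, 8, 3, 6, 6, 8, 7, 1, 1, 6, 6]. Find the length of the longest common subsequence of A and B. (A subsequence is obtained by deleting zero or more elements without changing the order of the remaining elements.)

6

Backtracking the LCS table gives one alignment: 8 (A1,B2) → 6 (A2,B4) → 6 (A3,B5) → 1 (A4,B9) → 6 (A5,B10) → 6 (A8,B11).
So the longest common subsequence has length 6.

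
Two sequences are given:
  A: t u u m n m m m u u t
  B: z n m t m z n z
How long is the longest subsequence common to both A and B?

3

Backtracking the LCS table gives one alignment: t (A1,B4) → m (A4,B5) → n (A5,B7).
So the longest common subsequence has length 3.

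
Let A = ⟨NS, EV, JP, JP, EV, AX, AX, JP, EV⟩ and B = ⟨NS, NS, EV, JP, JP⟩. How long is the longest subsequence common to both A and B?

4

A longest common subsequence is NS, EV, JP, JP (length 4); the LCS DP confirms no longer common subsequence exists.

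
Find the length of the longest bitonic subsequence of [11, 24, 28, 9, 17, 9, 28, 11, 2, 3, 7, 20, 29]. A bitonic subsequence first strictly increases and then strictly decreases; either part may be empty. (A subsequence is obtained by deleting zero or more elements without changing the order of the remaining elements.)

Let inc[i] be the LIS ending at i and dec[i] the longest strictly decreasing subsequence starting at i. inc = [1, 2, 3, 1, 2, 1, 3, 2, 1, 2, 3, 4, 5], dec = [3, 4, 4, 2, 3, 2, 3, 2, 1, 1, 1, 1, 1].
max_i inc[i]+dec[i]−1 = 6, with one witness 11, 24, 28, 17, 11, 7.

6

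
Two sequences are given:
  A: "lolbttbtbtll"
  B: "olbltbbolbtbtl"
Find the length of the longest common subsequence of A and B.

Backtracking the LCS table gives one alignment: o (A2,B1) → l (A3,B2) → b (A4,B3) → t (A5,B5) → b (A7,B10) → t (A8,B11) → b (A9,B12) → t (A10,B13) → l (A12,B14).
So the longest common subsequence has length 9.

9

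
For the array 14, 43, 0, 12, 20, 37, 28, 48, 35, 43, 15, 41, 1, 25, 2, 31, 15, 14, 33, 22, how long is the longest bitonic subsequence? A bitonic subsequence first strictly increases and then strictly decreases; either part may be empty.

10

Let inc[i] be the LIS ending at i and dec[i] the longest strictly decreasing subsequence starting at i. inc = [1, 2, 1, 2, 3, 4, 4, 5, 5, 6, 3, 6, 2, 4, 3, 5, 4, 4, 6, 5], dec = [3, 6, 1, 2, 3, 5, 4, 6, 4, 5, 2, 4, 1, 3, 1, 3, 2, 1, 2, 1].
max_i inc[i]+dec[i]−1 = 10, with one witness 0, 12, 20, 37, 48, 43, 41, 31, 15, 14.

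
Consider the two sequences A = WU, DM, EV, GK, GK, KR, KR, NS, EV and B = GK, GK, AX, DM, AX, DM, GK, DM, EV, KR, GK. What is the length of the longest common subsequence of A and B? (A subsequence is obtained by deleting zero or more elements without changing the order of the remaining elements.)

3

Backtracking the LCS table gives one alignment: DM (A2,B8) → EV (A3,B9) → GK (A5,B11).
So the longest common subsequence has length 3.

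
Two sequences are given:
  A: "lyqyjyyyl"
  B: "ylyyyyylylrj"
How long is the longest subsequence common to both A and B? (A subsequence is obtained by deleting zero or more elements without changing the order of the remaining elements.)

A longest common subsequence is lyyyyyl (length 7); the LCS DP confirms no longer common subsequence exists.

7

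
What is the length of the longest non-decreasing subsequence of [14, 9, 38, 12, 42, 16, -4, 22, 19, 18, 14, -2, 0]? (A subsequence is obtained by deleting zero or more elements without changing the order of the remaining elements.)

4

One longest non-decreasing subsequence is 9, 12, 16, 22 (positions 2,4,6,8), of length 4; no longer one exists.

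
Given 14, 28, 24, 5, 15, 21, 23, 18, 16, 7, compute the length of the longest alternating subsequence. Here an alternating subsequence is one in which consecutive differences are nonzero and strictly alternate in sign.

Track the best alternating length ending on an up-step vs a down-step at each position: up/down = 1/1, 2/1, 2/3, 1/3, 4/3, 4/3, 4/3, 4/5, 4/5, 4/5.
The maximum over both is 5; one such subsequence is 14, 28, 5, 21, 18.

5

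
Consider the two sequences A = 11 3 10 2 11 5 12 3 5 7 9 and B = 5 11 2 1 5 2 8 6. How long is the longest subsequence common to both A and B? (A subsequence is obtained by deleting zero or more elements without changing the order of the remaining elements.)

3

A longest common subsequence is 11, 2, 5 (length 3); the LCS DP confirms no longer common subsequence exists.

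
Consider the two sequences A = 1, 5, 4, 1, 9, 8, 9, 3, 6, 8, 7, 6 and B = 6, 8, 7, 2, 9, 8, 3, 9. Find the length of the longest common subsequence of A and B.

3

A longest common subsequence is 9, 8, 9 (length 3); the LCS DP confirms no longer common subsequence exists.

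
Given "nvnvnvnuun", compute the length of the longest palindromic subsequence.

One longest palindromic subsequence is nnvnvnn (positions 1,3,4,5,6,7,10); it reads the same forward and backward, and the interval DP gives dp[1][10] = 7.

7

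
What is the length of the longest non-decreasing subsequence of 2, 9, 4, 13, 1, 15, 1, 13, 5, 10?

One longest non-decreasing subsequence is 2, 9, 13, 15 (positions 1,2,4,6), of length 4; no longer one exists.

4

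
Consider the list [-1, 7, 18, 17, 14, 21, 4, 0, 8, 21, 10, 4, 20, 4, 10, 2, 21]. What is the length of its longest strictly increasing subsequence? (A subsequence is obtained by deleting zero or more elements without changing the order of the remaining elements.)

6

Let dp[i] be the longest increasing subsequence ending at position i. Then dp = [1, 2, 3, 3, 3, 4, 2, 2, 3, 4, 4, 3, 5, 3, 4, 3, 6].
The maximum is 6; one witness is -1, 7, 8, 10, 20, 21 at positions 1,2,9,11,13,17.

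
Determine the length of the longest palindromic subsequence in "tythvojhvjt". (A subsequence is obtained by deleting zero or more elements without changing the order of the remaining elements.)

5

One longest palindromic subsequence is tjvjt (positions 1,7,9,10,11); it reads the same forward and backward, and the interval DP gives dp[1][11] = 5.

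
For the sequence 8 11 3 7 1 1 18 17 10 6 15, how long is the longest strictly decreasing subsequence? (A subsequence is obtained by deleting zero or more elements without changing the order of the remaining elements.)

Let dp[i] be the longest decreasing subsequence ending at position i. Then dp = [1, 1, 2, 2, 3, 3, 1, 2, 3, 4, 3].
The maximum is 4; one witness is 18, 17, 10, 6 at positions 7,8,9,10.

4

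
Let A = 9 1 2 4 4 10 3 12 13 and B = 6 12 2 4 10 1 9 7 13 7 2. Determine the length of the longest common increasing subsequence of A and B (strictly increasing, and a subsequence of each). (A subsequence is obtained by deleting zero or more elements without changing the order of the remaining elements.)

4

For each value that appears in both, track the longest common increasing run ending there.
The best achievable length is 4; one witness is 2, 4, 10, 13 (A-positions 3,4,6,9, B-positions 3,4,5,9).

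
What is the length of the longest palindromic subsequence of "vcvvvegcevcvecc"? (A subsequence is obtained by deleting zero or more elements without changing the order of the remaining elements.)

9

Using dp[i][j] = 2 + dp[i+1][j−1] if the ends match, else max(dp[i+1][j], dp[i][j−1]):
dp[1][15] = 9. A witness is ccevcvecc at positions 2,8,9,10,11,12,13,14,15.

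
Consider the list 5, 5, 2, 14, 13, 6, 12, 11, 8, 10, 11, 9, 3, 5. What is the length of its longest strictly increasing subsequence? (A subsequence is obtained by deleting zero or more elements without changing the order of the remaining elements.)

Scanning left to right, the best length ending at each element is: 5→1, 5→1, 2→1, 14→2, 13→2, 6→2, 12→3, 11→3, 8→3, 10→4, 11→5, 9→4, 3→2, 5→3.
So the longest increasing subsequence has length 5, e.g. 5, 6, 8, 10, 11.

5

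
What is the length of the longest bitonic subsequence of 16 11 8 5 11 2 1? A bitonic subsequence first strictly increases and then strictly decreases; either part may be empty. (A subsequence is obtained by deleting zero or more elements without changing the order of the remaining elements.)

Let inc[i] be the LIS ending at i and dec[i] the longest strictly decreasing subsequence starting at i. inc = [1, 1, 1, 1, 2, 1, 1], dec = [6, 5, 4, 3, 3, 2, 1].
max_i inc[i]+dec[i]−1 = 6, with one witness 16, 11, 8, 5, 2, 1.

6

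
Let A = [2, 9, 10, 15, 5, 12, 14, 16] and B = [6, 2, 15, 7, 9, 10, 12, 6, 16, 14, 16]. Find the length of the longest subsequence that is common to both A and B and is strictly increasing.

A longest common strictly increasing subsequence is 2, 9, 10, 12, 14, 16 (length 6); it appears in order in both A and B, and no longer such subsequence exists.

6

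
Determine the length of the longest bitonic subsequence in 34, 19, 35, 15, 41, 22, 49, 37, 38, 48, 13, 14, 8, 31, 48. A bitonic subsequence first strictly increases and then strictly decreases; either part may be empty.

7

Let inc[i] be the LIS ending at i and dec[i] the longest strictly decreasing subsequence starting at i. inc = [1, 1, 2, 1, 3, 2, 4, 3, 4, 5, 1, 2, 1, 3, 5], dec = [5, 4, 4, 3, 4, 3, 4, 3, 3, 3, 2, 2, 1, 1, 1].
max_i inc[i]+dec[i]−1 = 7, with one witness 34, 35, 41, 49, 48, 14, 8.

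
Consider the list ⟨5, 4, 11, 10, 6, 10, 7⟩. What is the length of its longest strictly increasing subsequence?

Scanning left to right, the best length ending at each element is: 5→1, 4→1, 11→2, 10→2, 6→2, 10→3, 7→3.
So the longest increasing subsequence has length 3, e.g. 5, 6, 10.

3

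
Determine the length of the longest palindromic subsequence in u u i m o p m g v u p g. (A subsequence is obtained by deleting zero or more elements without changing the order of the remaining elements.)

5

One longest palindromic subsequence is umpmu (positions 2,4,6,7,10); it reads the same forward and backward, and the interval DP gives dp[1][12] = 5.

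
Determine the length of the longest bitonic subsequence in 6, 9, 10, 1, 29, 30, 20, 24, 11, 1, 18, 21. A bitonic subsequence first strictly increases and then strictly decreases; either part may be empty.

8

Let inc[i] be the LIS ending at i and dec[i] the longest strictly decreasing subsequence starting at i. inc = [1, 2, 3, 1, 4, 5, 4, 5, 4, 1, 5, 6], dec = [2, 2, 2, 1, 4, 4, 3, 3, 2, 1, 1, 1].
max_i inc[i]+dec[i]−1 = 8, with one witness 6, 9, 10, 29, 30, 24, 11, 1.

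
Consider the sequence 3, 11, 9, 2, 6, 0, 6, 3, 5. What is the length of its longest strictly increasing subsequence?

Let dp[i] be the longest increasing subsequence ending at position i. Then dp = [1, 2, 2, 1, 2, 1, 2, 2, 3].
The maximum is 3; one witness is 2, 3, 5 at positions 4,8,9.

3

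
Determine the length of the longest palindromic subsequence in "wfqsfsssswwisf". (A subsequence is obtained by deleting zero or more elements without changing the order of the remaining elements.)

Using dp[i][j] = 2 + dp[i+1][j−1] if the ends match, else max(dp[i+1][j], dp[i][j−1]):
dp[1][14] = 8. A witness is fssssssf at positions 2,4,6,7,8,9,13,14.

8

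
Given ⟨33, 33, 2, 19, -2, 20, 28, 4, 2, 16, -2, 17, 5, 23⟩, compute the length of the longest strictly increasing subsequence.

Scanning left to right, the best length ending at each element is: 33→1, 33→1, 2→1, 19→2, -2→1, 20→3, 28→4, 4→2, 2→2, 16→3, -2→1, 17→4, 5→3, 23→5.
So the longest increasing subsequence has length 5, e.g. 2, 4, 16, 17, 23.

5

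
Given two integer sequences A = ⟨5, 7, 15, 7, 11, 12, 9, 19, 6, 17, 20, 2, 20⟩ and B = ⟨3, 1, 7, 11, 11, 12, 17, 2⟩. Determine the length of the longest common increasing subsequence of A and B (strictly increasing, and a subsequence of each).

4

For each value that appears in both, track the longest common increasing run ending there.
The best achievable length is 4; one witness is 7, 11, 12, 17 (A-positions 2,5,6,10, B-positions 3,4,6,7).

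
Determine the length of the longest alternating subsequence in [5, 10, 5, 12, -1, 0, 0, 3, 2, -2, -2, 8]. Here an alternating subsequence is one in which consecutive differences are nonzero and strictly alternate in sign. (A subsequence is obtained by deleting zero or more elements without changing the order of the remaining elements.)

A longest alternating subsequence is 5, 10, 5, 12, -1, 3, 2, 8 (positions 1,2,3,4,5,8,9,12); its 7 consecutive differences strictly alternate in sign, and length 8 is optimal.

8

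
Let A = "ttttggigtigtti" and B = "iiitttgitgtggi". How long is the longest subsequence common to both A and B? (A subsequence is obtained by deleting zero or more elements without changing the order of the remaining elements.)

A longest common subsequence is tttgigtgi (length 9); the LCS DP confirms no longer common subsequence exists.

9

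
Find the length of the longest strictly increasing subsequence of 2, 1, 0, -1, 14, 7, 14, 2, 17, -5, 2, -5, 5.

One longest increasing subsequence is 2, 7, 14, 17 (positions 1,6,7,9), of length 4; no longer one exists.

4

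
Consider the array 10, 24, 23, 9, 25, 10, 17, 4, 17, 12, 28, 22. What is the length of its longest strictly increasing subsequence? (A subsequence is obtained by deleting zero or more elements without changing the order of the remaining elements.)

4

Let dp[i] be the longest increasing subsequence ending at position i. Then dp = [1, 2, 2, 1, 3, 2, 3, 1, 3, 3, 4, 4].
The maximum is 4; one witness is 10, 24, 25, 28 at positions 1,2,5,11.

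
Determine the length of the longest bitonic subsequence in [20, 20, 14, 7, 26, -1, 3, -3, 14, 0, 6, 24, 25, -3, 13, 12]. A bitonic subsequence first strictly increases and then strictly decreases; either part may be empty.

Let inc[i] be the LIS ending at i and dec[i] the longest strictly decreasing subsequence starting at i. inc = [1, 1, 1, 1, 2, 1, 2, 1, 3, 2, 3, 4, 5, 1, 4, 4], dec = [6, 6, 5, 4, 4, 2, 3, 1, 3, 2, 2, 3, 3, 1, 2, 1].
max_i inc[i]+dec[i]−1 = 7, with one witness -1, 3, 14, 24, 25, 13, 12.

7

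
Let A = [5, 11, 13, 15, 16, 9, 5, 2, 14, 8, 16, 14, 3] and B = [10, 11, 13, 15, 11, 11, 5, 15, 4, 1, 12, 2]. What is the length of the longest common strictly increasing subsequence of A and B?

3

A longest common strictly increasing subsequence is 11, 13, 15 (length 3); it appears in order in both A and B, and no longer such subsequence exists.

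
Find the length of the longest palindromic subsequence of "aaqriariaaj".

7

One longest palindromic subsequence is aairiaa (positions 1,2,5,7,8,9,10); it reads the same forward and backward, and the interval DP gives dp[1][11] = 7.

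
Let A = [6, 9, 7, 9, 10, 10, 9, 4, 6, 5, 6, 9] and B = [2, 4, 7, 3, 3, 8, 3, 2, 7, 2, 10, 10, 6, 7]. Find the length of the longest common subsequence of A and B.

A longest common subsequence is 7, 10, 10, 6 (length 4); the LCS DP confirms no longer common subsequence exists.

4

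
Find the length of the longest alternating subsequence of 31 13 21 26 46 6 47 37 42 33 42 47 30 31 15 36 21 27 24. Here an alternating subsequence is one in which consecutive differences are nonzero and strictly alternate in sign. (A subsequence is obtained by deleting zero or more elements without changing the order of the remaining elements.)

16

A longest alternating subsequence is 31, 13, 21, 6, 47, 37, 42, 33, 42, 30, 31, 15, 36, 21, 27, 24 (positions 1,2,3,6,7,8,9,10,11,13,14,15,16,17,18,19); its 15 consecutive differences strictly alternate in sign, and length 16 is optimal.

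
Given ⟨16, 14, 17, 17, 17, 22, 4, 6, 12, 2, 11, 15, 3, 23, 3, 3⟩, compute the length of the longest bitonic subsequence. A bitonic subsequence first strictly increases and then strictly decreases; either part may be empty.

6

Let inc[i] be the LIS ending at i and dec[i] the longest strictly decreasing subsequence starting at i. inc = [1, 1, 2, 2, 2, 3, 1, 2, 3, 1, 3, 4, 2, 5, 2, 2], dec = [5, 4, 4, 4, 4, 4, 2, 2, 3, 1, 2, 2, 1, 2, 1, 1].
max_i inc[i]+dec[i]−1 = 6, with one witness 16, 17, 22, 12, 11, 3.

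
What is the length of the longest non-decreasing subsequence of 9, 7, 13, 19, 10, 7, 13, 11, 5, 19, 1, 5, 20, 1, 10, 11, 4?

5

Let dp[i] be the longest non-decreasing subsequence ending at position i. Then dp = [1, 1, 2, 3, 2, 2, 3, 3, 1, 4, 1, 2, 5, 2, 3, 4, 3].
The maximum is 5; one witness is 9, 13, 19, 19, 20 at positions 1,3,4,10,13.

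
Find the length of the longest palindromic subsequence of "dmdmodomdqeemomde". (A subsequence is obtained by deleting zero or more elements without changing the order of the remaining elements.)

One longest palindromic subsequence is dmdmodomdmd (positions 1,2,3,4,5,6,7,8,9,15,16); it reads the same forward and backward, and the interval DP gives dp[1][17] = 11.

11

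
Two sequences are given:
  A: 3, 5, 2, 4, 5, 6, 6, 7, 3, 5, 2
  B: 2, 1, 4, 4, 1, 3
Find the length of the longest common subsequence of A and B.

A longest common subsequence is 2, 4, 3 (length 3); the LCS DP confirms no longer common subsequence exists.

3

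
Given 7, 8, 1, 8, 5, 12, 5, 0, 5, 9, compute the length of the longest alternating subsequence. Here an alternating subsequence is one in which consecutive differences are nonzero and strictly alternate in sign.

A longest alternating subsequence is 7, 8, 1, 8, 5, 12, 0, 5 (positions 1,2,3,4,5,6,8,9); its 7 consecutive differences strictly alternate in sign, and length 8 is optimal.

8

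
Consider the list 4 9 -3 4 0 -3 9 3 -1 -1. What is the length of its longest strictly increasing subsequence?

3

Let dp[i] be the longest increasing subsequence ending at position i. Then dp = [1, 2, 1, 2, 2, 1, 3, 3, 2, 2].
The maximum is 3; one witness is -3, 4, 9 at positions 3,4,7.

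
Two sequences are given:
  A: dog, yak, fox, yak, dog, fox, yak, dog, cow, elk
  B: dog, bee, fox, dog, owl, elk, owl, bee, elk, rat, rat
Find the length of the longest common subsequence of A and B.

A longest common subsequence is dog, fox, dog, elk (length 4); the LCS DP confirms no longer common subsequence exists.

4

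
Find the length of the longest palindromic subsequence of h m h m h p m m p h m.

Using dp[i][j] = 2 + dp[i+1][j−1] if the ends match, else max(dp[i+1][j], dp[i][j−1]):
dp[1][11] = 8. A witness is mhpmmphm at positions 2,3,6,7,8,9,10,11.

8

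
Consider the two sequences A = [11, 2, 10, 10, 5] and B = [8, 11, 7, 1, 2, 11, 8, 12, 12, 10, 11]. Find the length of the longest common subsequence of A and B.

Backtracking the LCS table gives one alignment: 11 (A1,B2) → 2 (A2,B5) → 10 (A3,B10).
So the longest common subsequence has length 3.

3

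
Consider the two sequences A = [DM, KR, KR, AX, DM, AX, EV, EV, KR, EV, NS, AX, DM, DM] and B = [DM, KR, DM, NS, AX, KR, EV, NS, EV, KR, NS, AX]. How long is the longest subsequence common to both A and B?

Backtracking the LCS table gives one alignment: DM (A1,B1) → KR (A3,B2) → DM (A5,B3) → AX (A6,B5) → EV (A7,B7) → EV (A8,B9) → KR (A9,B10) → NS (A11,B11) → AX (A12,B12).
So the longest common subsequence has length 9.

9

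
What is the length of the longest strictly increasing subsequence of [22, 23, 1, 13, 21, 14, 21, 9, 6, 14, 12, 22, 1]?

5

Let dp[i] be the longest increasing subsequence ending at position i. Then dp = [1, 2, 1, 2, 3, 3, 4, 2, 2, 3, 3, 5, 1].
The maximum is 5; one witness is 1, 13, 14, 21, 22 at positions 3,4,6,7,12.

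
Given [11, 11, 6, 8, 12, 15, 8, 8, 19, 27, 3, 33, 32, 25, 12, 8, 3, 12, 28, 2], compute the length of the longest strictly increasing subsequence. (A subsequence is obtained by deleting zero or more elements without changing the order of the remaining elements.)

7

Let dp[i] be the longest increasing subsequence ending at position i. Then dp = [1, 1, 1, 2, 3, 4, 2, 2, 5, 6, 1, 7, 7, 6, 3, 2, 1, 3, 7, 1].
The maximum is 7; one witness is 6, 8, 12, 15, 19, 27, 33 at positions 3,4,5,6,9,10,12.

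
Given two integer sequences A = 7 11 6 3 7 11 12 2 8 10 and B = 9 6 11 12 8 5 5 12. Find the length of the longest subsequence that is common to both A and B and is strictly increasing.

For each value that appears in both, track the longest common increasing run ending there.
The best achievable length is 3; one witness is 6, 11, 12 (A-positions 3,6,7, B-positions 2,3,4).

3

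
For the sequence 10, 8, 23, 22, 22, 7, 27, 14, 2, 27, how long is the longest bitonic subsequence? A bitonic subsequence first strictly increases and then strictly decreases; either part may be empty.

Let inc[i] be the LIS ending at i and dec[i] the longest strictly decreasing subsequence starting at i. inc = [1, 1, 2, 2, 2, 1, 3, 2, 1, 3], dec = [4, 3, 4, 3, 3, 2, 3, 2, 1, 1].
max_i inc[i]+dec[i]−1 = 5, with one witness 10, 23, 22, 14, 2.

5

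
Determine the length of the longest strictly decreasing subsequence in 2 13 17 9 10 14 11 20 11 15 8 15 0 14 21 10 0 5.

5

Let dp[i] be the longest decreasing subsequence ending at position i. Then dp = [1, 1, 1, 2, 2, 2, 3, 1, 3, 2, 4, 2, 5, 3, 1, 4, 5, 5].
The maximum is 5; one witness is 17, 14, 11, 8, 0 at positions 3,6,7,11,13.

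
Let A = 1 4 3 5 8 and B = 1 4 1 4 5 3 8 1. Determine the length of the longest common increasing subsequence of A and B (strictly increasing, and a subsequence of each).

A longest common strictly increasing subsequence is 1, 4, 5, 8 (length 4); it appears in order in both A and B, and no longer such subsequence exists.

4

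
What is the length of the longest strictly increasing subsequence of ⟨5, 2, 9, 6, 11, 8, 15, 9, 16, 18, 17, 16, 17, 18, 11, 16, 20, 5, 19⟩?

8

One longest increasing subsequence is 5, 9, 11, 15, 16, 17, 18, 20 (positions 1,3,5,7,9,11,14,17), of length 8; no longer one exists.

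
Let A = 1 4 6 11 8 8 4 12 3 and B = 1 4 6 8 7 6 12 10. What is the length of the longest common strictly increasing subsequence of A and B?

5

For each value that appears in both, track the longest common increasing run ending there.
The best achievable length is 5; one witness is 1, 4, 6, 8, 12 (A-positions 1,2,3,5,8, B-positions 1,2,3,4,7).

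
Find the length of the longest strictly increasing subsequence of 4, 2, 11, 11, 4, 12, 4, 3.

One longest increasing subsequence is 4, 11, 12 (positions 1,3,6), of length 3; no longer one exists.

3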